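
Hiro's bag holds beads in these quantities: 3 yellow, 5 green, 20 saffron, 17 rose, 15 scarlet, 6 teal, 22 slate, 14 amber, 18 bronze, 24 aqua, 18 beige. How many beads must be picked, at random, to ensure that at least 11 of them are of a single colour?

An adversary could hand out at most 10 beads per colour (yellow, green, teal run out sooner): 3 + 5 + 10 + 10 + 10 + 6 + 10 + 10 + 10 + 10 + 10 = 94 beads and still no colour has 11.
One more bead lands in a colour already at 10, so 95 draws are enough and 94 are not.

95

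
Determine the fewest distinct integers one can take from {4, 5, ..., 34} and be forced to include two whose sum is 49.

22

Two chosen integers sum to 49 exactly when both halves of some pair {x, 49−x} with 15 ≤ x ≤ 49−x ≤ 34 are chosen — 10 such pairs.
The remaining 11 elements (those with no distinct partner in range) can never complete a 49-sum, so the worst case takes all of them and one from each pair: 11 + 10 = 21.
The 22nd integer has to be the second member of some pair, so 21 + 1 = 22.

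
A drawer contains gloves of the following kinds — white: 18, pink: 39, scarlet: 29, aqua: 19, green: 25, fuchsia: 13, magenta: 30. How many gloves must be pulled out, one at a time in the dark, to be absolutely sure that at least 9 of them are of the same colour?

Pigeonhole: put each drawn glove into a box by colour. The largest draw with every box below 9 takes min(count, 8) from each colour.
Σ min(cᵢ, 8) = 8 + 8 + 8 + 8 + 8 + 8 + 8 = 56.
Draw number 56 + 1 = 57 must push one box to 9.

57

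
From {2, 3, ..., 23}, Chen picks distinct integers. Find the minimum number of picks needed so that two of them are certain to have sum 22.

14

Group the elements by complementary pair {x, 22−x}: {2,20}, {3,19}, {4,18}, …, giving 9 two-element pairs, the single value 11 (it cannot pair with itself since the integers are distinct), and 3 integers whose partner 22−x falls outside [2,23].
Treating each of those 13 groups as a pigeonhole, one can pick one integer per group — 13 integers — with no two summing to 22.
The 14th integer lands in an occupied pair, forcing a sum of 22.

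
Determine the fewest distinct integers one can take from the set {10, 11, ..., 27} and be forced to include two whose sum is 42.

13

A set avoiding the sum 42 can contain at most one of each pair {x, 42−x}, plus the 6 elements whose complement lies outside the range or equal to its own complement.
The integers 10, …, 21 (12 of them) are such a set: any two sum to at least 10+11 = 21 and at most 20+21 = 41 < 42.
By the pigeonhole principle, any 13th integer completes one of the 6 pairs, so 13 choices force a sum of 42.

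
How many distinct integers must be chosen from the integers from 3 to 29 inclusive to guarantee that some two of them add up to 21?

Group the elements by complementary pair {x, 21−x}: {3,18}, {4,17}, {5,16}, …, giving 8 two-element pairs and 11 integers whose partner 21−x falls outside [3,29].
By pigeonhole, treating each of those 19 groups as a pigeonhole, one can pick one integer per group — 19 integers — with no two summing to 21.
The 20th integer lands in an occupied pair, forcing a sum of 21.

20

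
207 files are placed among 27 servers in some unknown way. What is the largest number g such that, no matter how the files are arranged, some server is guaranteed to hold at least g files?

8

Pigeonhole: the 27 servers are the holes and the 207 files are the pigeons.
If every server held at most 7 files, the total would be at most 27 × 7 = 189, which is less than 207.
So some server holds at least ⌈207/27⌉ = 8 files.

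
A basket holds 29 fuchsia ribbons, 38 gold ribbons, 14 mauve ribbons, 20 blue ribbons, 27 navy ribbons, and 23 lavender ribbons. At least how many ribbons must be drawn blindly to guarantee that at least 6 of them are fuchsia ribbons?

In the worst case for collecting fuchsia ribbons, every non-fuchsia ribbon comes out first.
There are 38 + 14 + 20 + 27 + 23 = 122 non-fuchsia ribbons altogether.
After those, each further ribbon must be fuchsia, so 122 + 6 = 128 draws guarantee 6 fuchsia ribbons.

128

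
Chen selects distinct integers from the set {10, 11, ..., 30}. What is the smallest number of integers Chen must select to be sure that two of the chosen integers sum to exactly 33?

15

Two chosen integers sum to 33 exactly when both halves of some pair {x, 33−x} with 10 ≤ x ≤ 33−x ≤ 23 are chosen — 7 such pairs.
The remaining 7 elements (those with no distinct partner in range) can never complete a 33-sum, so the worst case takes all of them and one from each pair: 7 + 7 = 14.
The 15th integer has to be the second member of some pair, so 14 + 1 = 15.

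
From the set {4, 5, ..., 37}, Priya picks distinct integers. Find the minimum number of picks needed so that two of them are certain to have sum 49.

22

A set avoiding the sum 49 can contain at most one of each pair {x, 49−x}, plus the 8 elements whose complement lies outside the range.
The integers 4, …, 24 (21 of them) are such a set: any two sum to at least 4+5 = 9 and at most 23+24 = 47 < 49.
By the pigeonhole principle, any 22nd integer completes one of the 13 pairs, so 22 choices force a sum of 49.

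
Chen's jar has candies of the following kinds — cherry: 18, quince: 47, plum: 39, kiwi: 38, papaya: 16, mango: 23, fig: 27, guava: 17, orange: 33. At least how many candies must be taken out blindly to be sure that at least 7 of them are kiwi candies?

227

In the worst case for collecting kiwi candies, every non-kiwi candy comes out first.
There are 18 + 47 + 39 + 16 + 23 + 27 + 17 + 33 = 220 non-kiwi candies altogether.
After those, each further candy must be kiwi, so 220 + 7 = 227 draws guarantee 7 kiwi candies.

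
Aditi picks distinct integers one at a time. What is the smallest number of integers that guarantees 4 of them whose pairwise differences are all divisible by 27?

82

Integers whose pairwise differences are multiples of 27 are exactly those sharing a remainder mod 27. The 27 residue classes mod 27 are the pigeonholes.
With 81 integers one could put 3 in each residue class and have no class reach 4.
The 82nd integer pushes some class to 4, so 27·3 + 1 = 82.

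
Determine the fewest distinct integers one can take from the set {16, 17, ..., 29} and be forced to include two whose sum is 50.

A set avoiding the sum 50 can contain at most one of each pair {x, 50−x}, plus the 6 elements whose complement lies outside the range or equal to its own complement.
The integers 16, …, 25 (10 of them) are such a set: any two sum to at least 16+17 = 33 and at most 24+25 = 49 < 50.
Pigeonhole: any 11th integer completes one of the 4 pairs, so 11 choices force a sum of 50.

11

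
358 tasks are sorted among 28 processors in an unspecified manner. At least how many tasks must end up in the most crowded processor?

By the pigeonhole principle, the 28 processors are the holes and the 358 tasks are the pigeons.
If every processor held at most 12 tasks, the total would be at most 28 × 12 = 336, which is less than 358.
So some processor holds at least ⌈358/28⌉ = 13 tasks.

13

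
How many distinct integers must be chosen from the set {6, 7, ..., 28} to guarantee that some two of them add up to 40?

Two chosen integers sum to 40 exactly when both halves of some pair {x, 40−x} with 12 ≤ x ≤ 40−x ≤ 28 are chosen — 8 such pairs.
The remaining 7 elements (those with no distinct partner in range) can never complete a 40-sum, so the worst case takes all of them and one from each pair: 7 + 8 = 15.
The 16th integer has to be the second member of some pair, so 15 + 1 = 16.

16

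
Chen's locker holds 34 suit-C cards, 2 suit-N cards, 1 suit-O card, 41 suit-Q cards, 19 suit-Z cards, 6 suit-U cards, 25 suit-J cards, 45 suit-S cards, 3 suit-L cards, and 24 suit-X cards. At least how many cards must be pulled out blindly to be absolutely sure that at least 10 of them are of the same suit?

An adversary could hand out at most 9 cards per suit (4 suits run out sooner): 9 + 2 + 1 + 9 + 9 + 6 + 9 + 9 + 3 + 9 = 66 cards and still no suit has 10.
Pigeonhole: one more card lands in a suit already at 9, so 67 draws are enough and 66 are not.

67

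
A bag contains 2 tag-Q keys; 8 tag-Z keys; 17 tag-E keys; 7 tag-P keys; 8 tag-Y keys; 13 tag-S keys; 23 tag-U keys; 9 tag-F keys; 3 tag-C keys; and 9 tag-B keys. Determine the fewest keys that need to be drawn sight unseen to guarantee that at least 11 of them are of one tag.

77

An adversary could hand out at most 10 keys per tag (7 tags run out sooner): 2 + 8 + 10 + 7 + 8 + 10 + 10 + 9 + 3 + 9 = 76 keys and still no tag has 11.
By pigeonhole, one more key lands in a tag already at 10, so 77 draws are enough and 76 are not.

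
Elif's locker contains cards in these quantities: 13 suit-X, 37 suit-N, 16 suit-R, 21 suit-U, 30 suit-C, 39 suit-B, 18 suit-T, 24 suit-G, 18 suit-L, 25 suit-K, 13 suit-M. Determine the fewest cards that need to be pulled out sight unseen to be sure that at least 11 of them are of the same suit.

An adversary could hand out at most 10 cards per suit: 10 + 10 + 10 + 10 + 10 + 10 + 10 + 10 + 10 + 10 + 10 = 110 cards and still no suit has 11.
By pigeonhole, one more card lands in a suit already at 10, so 111 draws are enough and 110 are not.

111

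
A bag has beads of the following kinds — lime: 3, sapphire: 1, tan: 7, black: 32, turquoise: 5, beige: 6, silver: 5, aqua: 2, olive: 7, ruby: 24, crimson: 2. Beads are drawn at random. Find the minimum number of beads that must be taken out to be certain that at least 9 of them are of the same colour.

55

An adversary could hand out at most 8 beads per colour (9 colours run out sooner): 3 + 1 + 7 + 8 + 5 + 6 + 5 + 2 + 7 + 8 + 2 = 54 beads and still no colour has 9.
By pigeonhole, one more bead lands in a colour already at 8, so 55 draws are enough and 54 are not.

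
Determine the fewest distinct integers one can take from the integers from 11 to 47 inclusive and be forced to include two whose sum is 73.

27

A set avoiding the sum 73 can contain at most one of each pair {x, 73−x}, plus the 15 elements whose complement lies outside the range.
The integers 11, …, 36 (26 of them) are such a set: any two sum to at least 11+12 = 23 and at most 35+36 = 71 < 73.
Pigeonhole: any 27th integer completes one of the 11 pairs, so 27 choices force a sum of 73.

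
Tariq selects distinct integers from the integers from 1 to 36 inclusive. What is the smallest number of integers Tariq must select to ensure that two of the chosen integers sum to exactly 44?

23

Group the elements by complementary pair {x, 44−x}: {8,36}, {9,35}, {10,34}, …, giving 14 two-element pairs; the single value 22 (it cannot pair with itself since the integers are distinct); and 7 integers whose partner 44−x falls outside [1,36].
By pigeonhole, treating each of those 22 groups as a pigeonhole, one can pick one integer per group — 22 integers — with no two summing to 44.
The 23rd integer lands in an occupied pair, forcing a sum of 44.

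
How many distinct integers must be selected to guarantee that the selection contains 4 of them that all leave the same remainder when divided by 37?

By the pigeonhole principle, the 37 residue classes mod 37 are the pigeonholes.
With 111 integers one could put 3 in each residue class and have no class reach 4.
The 112th integer pushes some class to 4, so 37·3 + 1 = 112.

112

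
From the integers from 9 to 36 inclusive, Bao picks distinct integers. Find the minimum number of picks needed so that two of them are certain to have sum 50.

18

Group the elements by complementary pair {x, 50−x}: {14,36}, {15,35}, {16,34}, …, giving 11 two-element pairs, the single value 25 (it cannot pair with itself since the integers are distinct), and 5 integers whose partner 50−x falls outside [9,36].
By pigeonhole, treating each of those 17 groups as a pigeonhole, one can pick one integer per group — 17 integers — with no two summing to 50.
The 18th integer lands in an occupied pair, forcing a sum of 50.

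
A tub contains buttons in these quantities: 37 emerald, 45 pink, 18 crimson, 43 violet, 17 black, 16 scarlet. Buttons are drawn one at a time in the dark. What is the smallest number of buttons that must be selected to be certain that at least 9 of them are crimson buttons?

167

In the worst case for collecting crimson buttons, every non-crimson button comes out first.
There are 37 + 45 + 43 + 17 + 16 = 158 non-crimson buttons altogether.
After those, each further button must be crimson, so 158 + 9 = 167 draws guarantee 9 crimson buttons.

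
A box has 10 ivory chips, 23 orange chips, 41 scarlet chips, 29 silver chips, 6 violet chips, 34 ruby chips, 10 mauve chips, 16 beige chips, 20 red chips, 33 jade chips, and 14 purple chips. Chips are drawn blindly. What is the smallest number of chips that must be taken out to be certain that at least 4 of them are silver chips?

211

In the worst case for collecting silver chips, every non-silver chip comes out first.
There are 10 + 23 + 41 + 6 + 34 + 10 + 16 + 20 + 33 + 14 = 207 non-silver chips altogether.
After those, each further chip must be silver, so 207 + 4 = 211 draws guarantee 4 silver chips.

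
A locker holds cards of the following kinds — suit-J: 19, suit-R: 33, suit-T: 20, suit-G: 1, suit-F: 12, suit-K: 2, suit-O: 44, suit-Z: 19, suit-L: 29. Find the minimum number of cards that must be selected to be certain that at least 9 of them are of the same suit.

60

An adversary could hand out at most 8 cards per suit (suit-G, suit-K run out sooner): 8 + 8 + 8 + 1 + 8 + 2 + 8 + 8 + 8 = 59 cards and still no suit has 9.
By pigeonhole, one more card lands in a suit already at 8, so 60 draws are enough and 59 are not.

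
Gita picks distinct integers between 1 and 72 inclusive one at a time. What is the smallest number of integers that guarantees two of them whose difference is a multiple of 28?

Integers whose pairwise differences are multiples of 28 are exactly those sharing a remainder mod 28. By the pigeonhole principle, the 28 residue classes mod 28 are the pigeonholes.
With 28 integers one could put 1 in each residue class and have no class reach 2.
The 29th integer pushes some class to 2, so 28·1 + 1 = 29.

29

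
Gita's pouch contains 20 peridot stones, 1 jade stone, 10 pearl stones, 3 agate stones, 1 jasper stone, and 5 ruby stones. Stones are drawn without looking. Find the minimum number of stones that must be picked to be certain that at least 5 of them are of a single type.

18

An adversary could hand out at most 4 stones per type (jade, agate, jasper run out sooner): 4 + 1 + 4 + 3 + 1 + 4 = 17 stones and still no type has 5.
By the pigeonhole principle, one more stone lands in a type already at 4, so 18 draws are enough and 17 are not.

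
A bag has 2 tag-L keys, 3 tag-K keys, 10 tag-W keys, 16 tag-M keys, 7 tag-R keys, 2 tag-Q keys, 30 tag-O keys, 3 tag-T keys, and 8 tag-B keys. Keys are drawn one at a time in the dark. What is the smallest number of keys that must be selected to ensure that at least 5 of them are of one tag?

The 9 tags are the holes; the keys drawn are the pigeons.
To avoid 5 of any one tag, the worst case takes at most 4 of each tag, or every key of a tag that has fewer than 4.
That gives 2 + 3 + 4 + 4 + 4 + 2 + 4 + 3 + 4 = 30 keys with no tag reaching 5.
The next key forces some tag to 5, so 30 + 1 = 31.

31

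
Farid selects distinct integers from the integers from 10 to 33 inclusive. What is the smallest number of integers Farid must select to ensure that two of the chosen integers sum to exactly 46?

15

Group the elements by complementary pair {x, 46−x}: {13,33}, {14,32}, {15,31}, …, giving 10 two-element pairs, the single value 23 (it cannot pair with itself since the integers are distinct), and 3 integers whose partner 46−x falls outside [10,33].
Treating each of those 14 groups as a pigeonhole, one can pick one integer per group — 14 integers — with no two summing to 46.
The 15th integer lands in an occupied pair, forcing a sum of 46.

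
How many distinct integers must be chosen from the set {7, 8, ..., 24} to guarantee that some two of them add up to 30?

11

Two chosen integers sum to 30 exactly when both halves of some pair {x, 30−x} with 7 ≤ x ≤ 30−x ≤ 23 are chosen — 8 such pairs.
The remaining 2 elements (those with no distinct partner in range) can never complete a 30-sum, so the worst case takes all of them and one from each pair: 2 + 8 = 10.
By the pigeonhole principle, the 11th integer has to be the second member of some pair, so 10 + 1 = 11.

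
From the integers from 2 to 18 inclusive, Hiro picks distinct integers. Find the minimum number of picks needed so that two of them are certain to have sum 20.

10

A set avoiding the sum 20 can contain at most one of each pair {x, 20−x}, plus the 1 element equal to its own complement.
The integers 10, …, 18 (9 of them) are such a set: any two sum to at least 10+11 = 21 > 20.
Any 10th integer completes one of the 8 pairs, so 10 choices force a sum of 20.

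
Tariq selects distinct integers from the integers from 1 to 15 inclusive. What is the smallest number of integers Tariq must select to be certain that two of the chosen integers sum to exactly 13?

10

Two chosen integers sum to 13 exactly when both halves of some pair {x, 13−x} with 1 ≤ x ≤ 13−x ≤ 12 are chosen — 6 such pairs.
The remaining 3 elements (those with no distinct partner in range) can never complete a 13-sum, so the worst case takes all of them and one from each pair: 3 + 6 = 9.
By pigeonhole, the 10th integer has to be the second member of some pair, so 9 + 1 = 10.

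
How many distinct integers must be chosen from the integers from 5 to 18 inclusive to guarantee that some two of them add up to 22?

Two chosen integers sum to 22 exactly when both halves of some pair {x, 22−x} with 5 ≤ x ≤ 22−x ≤ 17 are chosen — 6 such pairs.
The remaining 2 elements (those with no distinct partner in range) can never complete a 22-sum, so the worst case takes all of them and one from each pair: 2 + 6 = 8.
The 9th integer has to be the second member of some pair, so 8 + 1 = 9.

9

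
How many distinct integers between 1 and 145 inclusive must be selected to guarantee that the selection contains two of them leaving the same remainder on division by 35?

By the pigeonhole principle, the 35 residue classes mod 35 are the pigeonholes.
With 35 integers one could put 1 in each residue class and have no class reach 2.
The 36th integer pushes some class to 2, so 35·1 + 1 = 36.

36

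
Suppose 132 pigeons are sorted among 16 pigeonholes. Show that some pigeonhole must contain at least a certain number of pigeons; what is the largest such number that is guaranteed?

9

The 16 pigeonholes are the holes and the 132 pigeons are the pigeons.
If every pigeonhole held at most 8 pigeons, the total would be at most 16 × 8 = 128, which is less than 132.
So some pigeonhole holds at least ⌈132/16⌉ = 9 pigeons.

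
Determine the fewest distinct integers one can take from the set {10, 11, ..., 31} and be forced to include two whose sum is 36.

Two chosen integers sum to 36 exactly when both halves of some pair {x, 36−x} with 10 ≤ x ≤ 36−x ≤ 26 are chosen — 8 such pairs.
The remaining 6 elements (those with no distinct partner in range) can never complete a 36-sum, so the worst case takes all of them and one from each pair: 6 + 8 = 14.
The 15th integer has to be the second member of some pair, so 14 + 1 = 15.

15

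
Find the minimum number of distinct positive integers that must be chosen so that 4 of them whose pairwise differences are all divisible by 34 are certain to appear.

103

Integers whose pairwise differences are multiples of 34 are exactly those sharing a remainder mod 34. By the pigeonhole principle, the 34 residue classes mod 34 are the pigeonholes.
With 102 integers one could put 3 in each residue class and have no class reach 4.
The 103rd integer pushes some class to 4, so 34·3 + 1 = 103.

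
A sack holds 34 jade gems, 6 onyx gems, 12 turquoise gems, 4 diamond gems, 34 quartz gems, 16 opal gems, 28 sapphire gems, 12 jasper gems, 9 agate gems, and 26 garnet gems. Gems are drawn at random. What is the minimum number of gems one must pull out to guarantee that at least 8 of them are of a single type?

The 10 types are the holes; the gems drawn are the pigeons.
To avoid 8 of any one type, the worst case takes at most 7 of each type, or every gem of a type that has fewer than 7.
That gives 7 + 6 + 7 + 4 + 7 + 7 + 7 + 7 + 7 + 7 = 66 gems with no type reaching 8.
The next gem forces some type to 8, so 66 + 1 = 67.

67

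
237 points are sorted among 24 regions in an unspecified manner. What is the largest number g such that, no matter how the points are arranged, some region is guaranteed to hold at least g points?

The 24 regions are the holes and the 237 points are the pigeons.
If every region held at most 9 points, the total would be at most 24 × 9 = 216, which is less than 237.
So some region holds at least ⌈237/24⌉ = 10 points.

10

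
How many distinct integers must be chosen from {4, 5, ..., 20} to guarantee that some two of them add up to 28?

Group the elements by complementary pair {x, 28−x}: {8,20}, {9,19}, {10,18}, …, giving 6 two-element pairs; the single value 14 (it cannot pair with itself since the integers are distinct); and 4 integers whose partner 28−x falls outside [4,20].
Pigeonhole: treating each of those 11 groups as a pigeonhole, one can pick one integer per group — 11 integers — with no two summing to 28.
The 12th integer lands in an occupied pair, forcing a sum of 28.

12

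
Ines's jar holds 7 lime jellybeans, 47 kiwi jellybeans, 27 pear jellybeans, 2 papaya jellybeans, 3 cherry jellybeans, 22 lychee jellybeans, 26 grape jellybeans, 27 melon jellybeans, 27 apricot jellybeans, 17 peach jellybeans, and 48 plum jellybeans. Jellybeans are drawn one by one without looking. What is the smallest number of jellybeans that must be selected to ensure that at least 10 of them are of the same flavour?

85

An adversary could hand out at most 9 jellybeans per flavour (lime, papaya, cherry run out sooner): 7 + 9 + 9 + 2 + 3 + 9 + 9 + 9 + 9 + 9 + 9 = 84 jellybeans and still no flavour has 10.
By the pigeonhole principle, one more jellybean lands in a flavour already at 9, so 85 draws are enough and 84 are not.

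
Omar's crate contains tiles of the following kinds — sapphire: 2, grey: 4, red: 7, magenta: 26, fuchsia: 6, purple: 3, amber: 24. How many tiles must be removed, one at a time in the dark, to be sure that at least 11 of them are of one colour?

An adversary could hand out at most 10 tiles per colour (5 colours run out sooner): 2 + 4 + 7 + 10 + 6 + 3 + 10 = 42 tiles and still no colour has 11.
One more tile lands in a colour already at 10, so 43 draws are enough and 42 are not.

43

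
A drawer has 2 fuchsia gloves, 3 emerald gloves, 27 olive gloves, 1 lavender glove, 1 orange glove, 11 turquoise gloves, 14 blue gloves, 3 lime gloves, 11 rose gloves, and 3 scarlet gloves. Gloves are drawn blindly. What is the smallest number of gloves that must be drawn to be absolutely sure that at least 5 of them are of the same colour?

30

An adversary could hand out at most 4 gloves per colour (6 colours run out sooner): 2 + 3 + 4 + 1 + 1 + 4 + 4 + 3 + 4 + 3 = 29 gloves and still no colour has 5.
One more glove lands in a colour already at 4, so 30 draws are enough and 29 are not.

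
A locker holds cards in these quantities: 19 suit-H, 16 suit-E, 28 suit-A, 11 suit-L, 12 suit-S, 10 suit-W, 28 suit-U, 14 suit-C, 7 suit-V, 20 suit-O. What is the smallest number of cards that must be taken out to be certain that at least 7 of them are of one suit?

An adversary could hand out at most 6 cards per suit: 6 + 6 + 6 + 6 + 6 + 6 + 6 + 6 + 6 + 6 = 60 cards and still no suit has 7.
One more card lands in a suit already at 6, so 61 draws are enough and 60 are not.

61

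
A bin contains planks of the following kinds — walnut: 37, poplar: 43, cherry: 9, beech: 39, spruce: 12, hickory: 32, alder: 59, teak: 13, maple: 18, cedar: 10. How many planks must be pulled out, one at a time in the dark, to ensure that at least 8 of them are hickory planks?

In the worst case for collecting hickory planks, every non-hickory plank comes out first.
There are 37 + 43 + 9 + 39 + 12 + 59 + 13 + 18 + 10 = 240 non-hickory planks altogether.
After those, each further plank must be hickory, so 240 + 8 = 248 draws guarantee 8 hickory planks.

248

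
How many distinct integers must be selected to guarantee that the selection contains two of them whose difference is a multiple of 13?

Integers whose pairwise differences are multiples of 13 are exactly those sharing a remainder mod 13. The 13 residue classes mod 13 are the pigeonholes.
With 13 integers one could put 1 in each residue class and have no class reach 2.
The 14th integer pushes some class to 2, so 13·1 + 1 = 14.

14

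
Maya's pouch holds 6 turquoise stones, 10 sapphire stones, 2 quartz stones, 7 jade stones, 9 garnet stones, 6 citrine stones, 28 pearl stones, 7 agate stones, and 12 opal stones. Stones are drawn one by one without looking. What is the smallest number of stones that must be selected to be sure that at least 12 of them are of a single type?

70

By pigeonhole, the 9 types are the holes; the stones drawn are the pigeons.
To avoid 12 of any one type, the worst case takes at most 11 of each type, or every stone of a type that has fewer than 11.
That gives 6 + 10 + 2 + 7 + 9 + 6 + 11 + 7 + 11 = 69 stones with no type reaching 12.
The next stone forces some type to 12, so 69 + 1 = 70.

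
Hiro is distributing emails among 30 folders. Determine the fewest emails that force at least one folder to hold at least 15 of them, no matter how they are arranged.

With 420 emails one could put exactly 14 in each of the 30 folders, and no folder would reach 15.
One more email must land in a folder that already has 14, giving it 15.
So 30 × 14 + 1 = 421 emails are required.

421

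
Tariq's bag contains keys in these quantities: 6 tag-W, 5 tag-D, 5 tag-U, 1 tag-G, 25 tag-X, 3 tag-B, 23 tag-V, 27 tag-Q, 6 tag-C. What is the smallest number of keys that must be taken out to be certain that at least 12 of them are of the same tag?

60

Put each drawn key into a box by tag. The largest draw with every box below 12 takes min(count, 11) from each tag; tags with fewer than 11 contribute all they have.
Σ min(cᵢ, 11) = 6 + 5 + 5 + 1 + 11 + 3 + 11 + 11 + 6 = 59.
Draw number 59 + 1 = 60 must push one box to 12.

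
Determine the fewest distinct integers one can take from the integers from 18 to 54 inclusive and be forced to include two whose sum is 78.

23

Group the elements by complementary pair {x, 78−x}: {24,54}, {25,53}, {26,52}, …, giving 15 two-element pairs; the single value 39 (it cannot pair with itself since the integers are distinct); and 6 integers whose partner 78−x falls outside [18,54].
By pigeonhole, treating each of those 22 groups as a pigeonhole, one can pick one integer per group — 22 integers — with no two summing to 78.
The 23rd integer lands in an occupied pair, forcing a sum of 78.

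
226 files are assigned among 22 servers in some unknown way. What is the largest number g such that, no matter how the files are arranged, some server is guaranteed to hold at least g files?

The 22 servers are the holes and the 226 files are the pigeons.
If every server held at most 10 files, the total would be at most 22 × 10 = 220, which is less than 226.
So some server holds at least ⌈226/22⌉ = 11 files.

11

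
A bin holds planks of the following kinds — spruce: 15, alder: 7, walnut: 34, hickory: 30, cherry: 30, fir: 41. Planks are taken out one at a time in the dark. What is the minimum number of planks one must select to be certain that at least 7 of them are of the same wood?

37

An adversary could hand out at most 6 planks per wood: 6 + 6 + 6 + 6 + 6 + 6 = 36 planks and still no wood has 7.
One more plank lands in a wood already at 6, so 37 draws are enough and 36 are not.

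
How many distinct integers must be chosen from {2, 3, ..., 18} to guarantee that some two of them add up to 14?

13

Group the elements by complementary pair {x, 14−x}: {2,12}, {3,11}, {4,10}, …, giving 5 two-element pairs; the single value 7 (it cannot pair with itself since the integers are distinct); and 6 integers whose partner 14−x falls outside [2,18].
Treating each of those 12 groups as a pigeonhole, one can pick one integer per group — 12 integers — with no two summing to 14.
The 13th integer lands in an occupied pair, forcing a sum of 14.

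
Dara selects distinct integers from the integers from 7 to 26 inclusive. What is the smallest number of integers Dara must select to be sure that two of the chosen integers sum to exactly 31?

A set avoiding the sum 31 can contain at most one of each pair {x, 31−x}, plus the 2 elements whose complement lies outside the range.
The integers 16, …, 26 (11 of them) are such a set: any two sum to at least 16+17 = 33 > 31.
By the pigeonhole principle, any 12th integer completes one of the 9 pairs, so 12 choices force a sum of 31.

12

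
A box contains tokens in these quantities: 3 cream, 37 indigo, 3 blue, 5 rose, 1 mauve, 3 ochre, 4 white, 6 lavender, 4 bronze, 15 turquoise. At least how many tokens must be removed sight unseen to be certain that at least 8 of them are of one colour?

44

By pigeonhole, put each drawn token into a box by colour. The largest draw with every box below 8 takes min(count, 7) from each colour; colours with fewer than 7 contribute all they have.
Σ min(cᵢ, 7) = 3 + 7 + 3 + 5 + 1 + 3 + 4 + 6 + 4 + 7 = 43.
Draw number 43 + 1 = 44 must push one box to 8.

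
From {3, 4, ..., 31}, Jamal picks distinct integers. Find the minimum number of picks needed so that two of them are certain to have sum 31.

17

A set avoiding the sum 31 can contain at most one of each pair {x, 31−x}, plus the 3 elements whose complement lies outside the range.
The integers 16, …, 31 (16 of them) are such a set: any two sum to at least 16+17 = 33 > 31.
Pigeonhole: any 17th integer completes one of the 13 pairs, so 17 choices force a sum of 31.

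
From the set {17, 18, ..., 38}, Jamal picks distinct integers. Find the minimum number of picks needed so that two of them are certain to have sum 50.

15

Two chosen integers sum to 50 exactly when both halves of some pair {x, 50−x} with 17 ≤ x ≤ 50−x ≤ 33 are chosen — 8 such pairs.
The remaining 6 elements (those with no distinct partner in range) can never complete a 50-sum, so the worst case takes all of them and one from each pair: 6 + 8 = 14.
The 15th integer has to be the second member of some pair, so 14 + 1 = 15.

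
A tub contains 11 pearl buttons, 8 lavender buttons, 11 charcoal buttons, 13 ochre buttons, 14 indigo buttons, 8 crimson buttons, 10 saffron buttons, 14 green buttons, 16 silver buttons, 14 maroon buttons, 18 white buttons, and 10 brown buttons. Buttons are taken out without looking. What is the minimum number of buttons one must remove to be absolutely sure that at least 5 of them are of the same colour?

An adversary could hand out at most 4 buttons per colour: 4 + 4 + 4 + 4 + 4 + 4 + 4 + 4 + 4 + 4 + 4 + 4 = 48 buttons and still no colour has 5.
By pigeonhole, one more button lands in a colour already at 4, so 49 draws are enough and 48 are not.

49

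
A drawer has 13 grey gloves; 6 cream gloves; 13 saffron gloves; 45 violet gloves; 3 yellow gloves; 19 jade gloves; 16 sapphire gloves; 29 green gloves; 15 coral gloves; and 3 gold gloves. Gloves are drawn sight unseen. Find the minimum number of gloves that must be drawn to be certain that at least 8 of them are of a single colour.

By the pigeonhole principle, put each drawn glove into a box by colour. The largest draw with every box below 8 takes min(count, 7) from each colour; colours with fewer than 7 contribute all they have.
Σ min(cᵢ, 7) = 7 + 6 + 7 + 7 + 3 + 7 + 7 + 7 + 7 + 3 = 61.
Draw number 61 + 1 = 62 must push one box to 8.

62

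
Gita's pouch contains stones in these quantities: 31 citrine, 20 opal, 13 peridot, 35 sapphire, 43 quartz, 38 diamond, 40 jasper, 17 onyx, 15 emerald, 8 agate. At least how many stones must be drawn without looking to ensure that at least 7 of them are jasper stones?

227

In the worst case for collecting jasper stones, every non-jasper stone comes out first.
There are 31 + 20 + 13 + 35 + 43 + 38 + 17 + 15 + 8 = 220 non-jasper stones altogether.
After those, each further stone must be jasper, so 220 + 7 = 227 draws guarantee 7 jasper stones.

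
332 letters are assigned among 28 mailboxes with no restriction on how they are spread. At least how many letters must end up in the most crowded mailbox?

12

The 28 mailboxes are the holes and the 332 letters are the pigeons.
If every mailbox held at most 11 letters, the total would be at most 28 × 11 = 308, which is less than 332.
So some mailbox holds at least ⌈332/28⌉ = 12 letters.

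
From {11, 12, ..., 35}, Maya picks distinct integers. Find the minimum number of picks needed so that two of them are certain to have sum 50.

16

Group the elements by complementary pair {x, 50−x}: {15,35}, {16,34}, {17,33}, …, giving 10 two-element pairs, the single value 25 (it cannot pair with itself since the integers are distinct), and 4 integers whose partner 50−x falls outside [11,35].
Treating each of those 15 groups as a pigeonhole, one can pick one integer per group — 15 integers — with no two summing to 50.
The 16th integer lands in an occupied pair, forcing a sum of 50.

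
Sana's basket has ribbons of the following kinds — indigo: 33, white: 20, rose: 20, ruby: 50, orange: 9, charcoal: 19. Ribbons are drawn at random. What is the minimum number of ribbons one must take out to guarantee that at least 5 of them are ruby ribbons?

In the worst case for collecting ruby ribbons, every non-ruby ribbon comes out first.
There are 33 + 20 + 20 + 9 + 19 = 101 non-ruby ribbons altogether.
After those, each further ribbon must be ruby, so 101 + 5 = 106 draws guarantee 5 ruby ribbons.

106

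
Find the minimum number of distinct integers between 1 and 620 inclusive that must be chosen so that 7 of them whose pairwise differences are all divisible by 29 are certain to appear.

Integers whose pairwise differences are multiples of 29 are exactly those sharing a remainder mod 29. Pigeonhole: the 29 residue classes mod 29 are the pigeonholes.
With 174 integers one could put 6 in each residue class and have no class reach 7.
The 175th integer pushes some class to 7, so 29·6 + 1 = 175.

175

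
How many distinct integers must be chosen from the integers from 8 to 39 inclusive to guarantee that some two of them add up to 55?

Group the elements by complementary pair {x, 55−x}: {16,39}, {17,38}, {18,37}, …, giving 12 two-element pairs and 8 integers whose partner 55−x falls outside [8,39].
By the pigeonhole principle, treating each of those 20 groups as a pigeonhole, one can pick one integer per group — 20 integers — with no two summing to 55.
The 21st integer lands in an occupied pair, forcing a sum of 55.

21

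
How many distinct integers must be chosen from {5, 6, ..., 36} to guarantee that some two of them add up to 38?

A set avoiding the sum 38 can contain at most one of each pair {x, 38−x}, plus the 4 elements whose complement lies outside the range or equal to its own complement.
The integers 19, …, 36 (18 of them) are such a set: any two sum to at least 19+20 = 39 > 38.
Pigeonhole: any 19th integer completes one of the 14 pairs, so 19 choices force a sum of 38.

19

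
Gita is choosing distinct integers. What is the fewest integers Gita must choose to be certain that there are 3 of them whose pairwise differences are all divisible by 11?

Integers whose pairwise differences are multiples of 11 are exactly those sharing a remainder mod 11. By pigeonhole, the 11 residue classes mod 11 are the pigeonholes.
With 22 integers one could put 2 in each residue class and have no class reach 3.
The 23rd integer pushes some class to 3, so 11·2 + 1 = 23.

23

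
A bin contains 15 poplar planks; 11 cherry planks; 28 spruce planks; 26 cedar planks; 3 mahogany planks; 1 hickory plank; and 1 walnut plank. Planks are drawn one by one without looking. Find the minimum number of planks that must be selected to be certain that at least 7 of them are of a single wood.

30

An adversary could hand out at most 6 planks per wood (mahogany, hickory, walnut run out sooner): 6 + 6 + 6 + 6 + 3 + 1 + 1 = 29 planks and still no wood has 7.
Pigeonhole: one more plank lands in a wood already at 6, so 30 draws are enough and 29 are not.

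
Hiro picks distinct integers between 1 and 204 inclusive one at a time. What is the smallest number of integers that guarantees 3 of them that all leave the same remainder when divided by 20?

The 20 residue classes mod 20 are the pigeonholes.
With 40 integers one could put 2 in each residue class and have no class reach 3.
The 41st integer pushes some class to 3, so 20·2 + 1 = 41.

41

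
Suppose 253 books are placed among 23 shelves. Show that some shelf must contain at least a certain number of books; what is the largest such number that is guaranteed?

11

By the pigeonhole principle, the 23 shelves are the holes and the 253 books are the pigeons.
If every shelf held at most 10 books, the total would be at most 23 × 10 = 230, which is less than 253.
So some shelf holds at least ⌈253/23⌉ = 11 books.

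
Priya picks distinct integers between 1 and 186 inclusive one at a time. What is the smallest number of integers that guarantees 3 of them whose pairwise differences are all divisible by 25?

Integers whose pairwise differences are multiples of 25 are exactly those sharing a remainder mod 25. The 25 residue classes mod 25 are the pigeonholes.
With 50 integers one could put 2 in each residue class and have no class reach 3.
The 51st integer pushes some class to 3, so 25·2 + 1 = 51.

51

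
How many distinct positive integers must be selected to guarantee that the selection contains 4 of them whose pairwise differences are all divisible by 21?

Integers whose pairwise differences are multiples of 21 are exactly those sharing a remainder mod 21. The 21 residue classes mod 21 are the pigeonholes.
With 63 integers one could put 3 in each residue class and have no class reach 4.
The 64th integer pushes some class to 4, so 21·3 + 1 = 64.

64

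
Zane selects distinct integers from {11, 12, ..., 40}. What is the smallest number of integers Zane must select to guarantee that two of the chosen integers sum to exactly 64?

Group the elements by complementary pair {x, 64−x}: {24,40}, {25,39}, {26,38}, …, giving 8 two-element pairs, the single value 32 (it cannot pair with itself since the integers are distinct), and 13 integers whose partner 64−x falls outside [11,40].
By pigeonhole, treating each of those 22 groups as a pigeonhole, one can pick one integer per group — 22 integers — with no two summing to 64.
The 23rd integer lands in an occupied pair, forcing a sum of 64.

23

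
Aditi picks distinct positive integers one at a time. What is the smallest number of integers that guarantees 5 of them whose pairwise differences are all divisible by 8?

Integers whose pairwise differences are multiples of 8 are exactly those sharing a remainder mod 8. Pigeonhole: the 8 residue classes mod 8 are the pigeonholes.
With 32 integers one could put 4 in each residue class and have no class reach 5.
The 33rd integer pushes some class to 5, so 8·4 + 1 = 33.

33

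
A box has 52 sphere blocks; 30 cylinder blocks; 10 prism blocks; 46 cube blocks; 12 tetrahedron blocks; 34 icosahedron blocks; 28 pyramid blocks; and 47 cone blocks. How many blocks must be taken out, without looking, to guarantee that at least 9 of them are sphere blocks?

216

In the worst case for collecting sphere blocks, every non-sphere block comes out first.
There are 30 + 10 + 46 + 12 + 34 + 28 + 47 = 207 non-sphere blocks altogether.
After those, each further block must be sphere, so 207 + 9 = 216 draws guarantee 9 sphere blocks.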